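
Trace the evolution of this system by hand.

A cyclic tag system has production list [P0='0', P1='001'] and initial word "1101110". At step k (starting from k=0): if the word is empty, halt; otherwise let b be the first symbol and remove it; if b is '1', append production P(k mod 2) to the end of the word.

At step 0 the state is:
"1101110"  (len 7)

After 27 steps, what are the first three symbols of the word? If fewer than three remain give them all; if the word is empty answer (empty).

[0] "1101110"  (len 7)
[1] "1011100"  (len 7)
[2] "011100001"  (len 9)
[3] "11100001"  (len 8)
[4] "1100001001"  (len 10)
[5] "1000010010"  (len 10)
[6] "000010010001"  (len 12)
[7] "00010010001"  (len 11)
[8] "0010010001"  (len 10)
[9] "010010001"  (len 9)
[10] "10010001"  (len 8)
[11] "00100010"  (len 8)
[12] "0100010"  (len 7)
[13] "100010"  (len 6)
[14] "00010001"  (len 8)
[15] "0010001"  (len 7)
[16] "010001"  (len 6)
[17] "10001"  (len 5)
[18] "0001001"  (len 7)
[19] "001001"  (len 6)
[20] "01001"  (len 5)
[21] "1001"  (len 4)
[22] "001001"  (len 6)
[23] "01001"  (len 5)
[24] "1001"  (len 4)
[25] "0010"  (len 4)
[26] "010"  (len 3)
[27] "10"  (len 2)

10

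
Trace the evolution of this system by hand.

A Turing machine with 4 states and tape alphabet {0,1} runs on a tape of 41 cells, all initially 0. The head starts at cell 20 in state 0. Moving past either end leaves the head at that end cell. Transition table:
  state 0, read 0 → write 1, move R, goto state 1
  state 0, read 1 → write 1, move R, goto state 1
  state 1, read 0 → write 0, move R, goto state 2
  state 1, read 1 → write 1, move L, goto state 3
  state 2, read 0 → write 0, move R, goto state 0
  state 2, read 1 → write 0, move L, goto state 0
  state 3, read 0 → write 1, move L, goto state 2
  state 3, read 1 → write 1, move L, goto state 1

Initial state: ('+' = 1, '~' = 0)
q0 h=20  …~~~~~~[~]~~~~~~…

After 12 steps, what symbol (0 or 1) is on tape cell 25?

[0] q0 h=20  …~~~~~~[~]~~~~~~…
[1] q1 h=21  …~~~~~+[~]~~~~~~…
[2] q2 h=22  …~~~~+~[~]~~~~~~…
[3] q0 h=23  …~~~+~~[~]~~~~~~…
[4] q1 h=24  …~~+~~+[~]~~~~~~…
[5] q2 h=25  …~+~~+~[~]~~~~~~…
[6] q0 h=26  …+~~+~~[~]~~~~~~…
[7] q1 h=27  …~~+~~+[~]~~~~~~…
[8] q2 h=28  …~+~~+~[~]~~~~~~…
[9] q0 h=29  …+~~+~~[~]~~~~~~…
[10] q1 h=30  …~~+~~+[~]~~~~~~…
[11] q2 h=31  …~+~~+~[~]~~~~~~…
[12] q0 h=32  …+~~+~~[~]~~~~~~…

0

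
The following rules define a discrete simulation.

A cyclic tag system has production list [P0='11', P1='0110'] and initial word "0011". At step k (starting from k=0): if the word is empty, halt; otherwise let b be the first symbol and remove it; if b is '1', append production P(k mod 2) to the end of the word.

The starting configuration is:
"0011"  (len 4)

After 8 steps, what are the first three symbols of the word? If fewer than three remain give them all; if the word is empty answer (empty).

k=0  "0011"  (len 4)
k=1  "011"  (len 3)
k=2  "11"  (len 2)
k=3  "111"  (len 3)
k=4  "110110"  (len 6)
k=5  "1011011"  (len 7)
k=6  "0110110110"  (len 10)
k=7  "110110110"  (len 9)
k=8  "101101100110"  (len 12)

101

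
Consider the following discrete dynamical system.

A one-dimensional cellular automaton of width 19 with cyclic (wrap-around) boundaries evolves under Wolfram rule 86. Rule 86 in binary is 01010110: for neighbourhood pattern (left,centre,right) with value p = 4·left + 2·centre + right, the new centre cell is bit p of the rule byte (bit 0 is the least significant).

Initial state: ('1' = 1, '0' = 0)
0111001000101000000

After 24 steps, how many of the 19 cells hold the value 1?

11

k=0  0111001000101000000
k=1  1001111101101100000
k=2  1110000100100110001
k=3  0011001111111011010
k=4  0101110000001001011
k=5  0100011000011111001
k=6  0110101100100001111
k=7  0010100111110010001
k=8  1110111000011111011
k=9  0010001100100001000
k=10  0111010111110011100
k=11  1001010000011100110
k=12  1111011000100111010
k=13  0001001101111001010
k=14  0011110100001111011
k=15  1100010110010001001
k=16  0110110011111011110
k=17  1010011100001000011
k=18  1011100110011100100
k=19  1000111011100111111
k=20  1101001000111000000
k=21  0101111101001100001
k=22  0100000101110110011
k=23  0110001100010011101
k=24  0011010110111100101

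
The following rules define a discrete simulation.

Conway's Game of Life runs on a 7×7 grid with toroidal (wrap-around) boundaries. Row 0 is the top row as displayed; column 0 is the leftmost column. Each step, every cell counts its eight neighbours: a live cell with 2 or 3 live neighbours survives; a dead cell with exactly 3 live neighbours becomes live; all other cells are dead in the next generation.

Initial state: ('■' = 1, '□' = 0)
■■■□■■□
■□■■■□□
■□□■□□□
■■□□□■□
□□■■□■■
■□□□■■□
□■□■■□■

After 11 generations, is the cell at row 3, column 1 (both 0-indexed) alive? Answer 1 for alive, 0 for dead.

0) ■■■□■■□
■□■■■□□
■□□■□□□
■■□□□■□
□□■■□■■
■□□□■■□
□■□■■□■
1) □□□□□□□
■□□□□■□
■□□■□□□
■■□■□■□
□□■■□□□
■■□□□□□
□□□□□□□
2) □□□□□□□
□□□□□□■
■□■□□□□
■■□■□□■
□□□■■□■
□■■□□□□
□□□□□□□
3) □□□□□□□
□□□□□□□
□□■□□□□
□■□■■■■
□□□■■■■
□□■■□□□
□□□□□□□
4) □□□□□□□
□□□□□□□
□□■■■■□
■□□□□□■
■□□□□□■
□□■■□■□
□□□□□□□
5) □□□□□□□
□□□■■□□
□□□■■■■
■■□■■□□
■■□□□■□
□□□□□□■
□□□□□□□
6) □□□□□□□
□□□■□□□
■□□□□□■
□■□■□□□
□■■□■■□
■□□□□□■
□□□□□□□
7) □□□□□□□
□□□□□□□
■□■□□□□
□■□■■■■
□■■■■■■
■■□□□■■
□□□□□□□
8) □□□□□□□
□□□□□□□
■■■■■■■
□□□□□□□
□□□□□□□
□■□■□□□
■□□□□□■
9) □□□□□□□
■■■■■■■
■■■■■■■
■■■■■■■
□□□□□□□
■□□□□□□
■□□□□□□
10) □□■■■■□
□□□□□□□
□□□□□□□
□□□□□□□
□□■■■■□
□□□□□□□
□□□□□□□
11) □□□■■□□
□□□■■□□
□□□□□□□
□□□■■□□
□□□■■□□
□□□■■□□
□□□■■□□

0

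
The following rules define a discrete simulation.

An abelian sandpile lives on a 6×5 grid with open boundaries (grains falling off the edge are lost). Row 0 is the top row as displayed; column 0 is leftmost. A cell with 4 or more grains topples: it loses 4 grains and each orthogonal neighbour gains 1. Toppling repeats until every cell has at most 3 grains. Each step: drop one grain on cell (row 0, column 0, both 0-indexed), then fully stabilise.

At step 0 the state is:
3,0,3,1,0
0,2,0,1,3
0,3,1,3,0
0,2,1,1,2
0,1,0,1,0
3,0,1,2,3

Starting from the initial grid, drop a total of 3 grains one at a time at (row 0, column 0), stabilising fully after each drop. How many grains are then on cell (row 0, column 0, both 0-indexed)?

2

0) 3,0,3,1,0
0,2,0,1,3
0,3,1,3,0
0,2,1,1,2
0,1,0,1,0
3,0,1,2,3
1) 0,1,3,1,0
1,2,0,1,3
0,3,1,3,0
0,2,1,1,2
0,1,0,1,0
3,0,1,2,3
2) 1,1,3,1,0
1,2,0,1,3
0,3,1,3,0
0,2,1,1,2
0,1,0,1,0
3,0,1,2,3
3) 2,1,3,1,0
1,2,0,1,3
0,3,1,3,0
0,2,1,1,2
0,1,0,1,0
3,0,1,2,3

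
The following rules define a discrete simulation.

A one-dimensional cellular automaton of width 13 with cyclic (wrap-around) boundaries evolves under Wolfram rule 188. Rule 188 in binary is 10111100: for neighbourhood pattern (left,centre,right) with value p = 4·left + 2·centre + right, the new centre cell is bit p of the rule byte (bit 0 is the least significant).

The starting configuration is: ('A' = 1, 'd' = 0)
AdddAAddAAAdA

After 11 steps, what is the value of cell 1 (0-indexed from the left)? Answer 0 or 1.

step 0: AdddAAddAAAdA
step 1: dAddAdAdAAdAA
step 2: AAAdAAAAAdAAd
step 3: AAdAAAAAdAAdA
step 4: AdAAAAAdAAdAA
step 5: dAAAAAdAAdAAA
step 6: AAAAAdAAdAAAd
step 7: AAAAdAAdAAAdA
step 8: AAAdAAdAAAdAA
step 9: AAdAAdAAAdAAA
step 10: AdAAdAAAdAAAA
step 11: dAAdAAAdAAAAA

1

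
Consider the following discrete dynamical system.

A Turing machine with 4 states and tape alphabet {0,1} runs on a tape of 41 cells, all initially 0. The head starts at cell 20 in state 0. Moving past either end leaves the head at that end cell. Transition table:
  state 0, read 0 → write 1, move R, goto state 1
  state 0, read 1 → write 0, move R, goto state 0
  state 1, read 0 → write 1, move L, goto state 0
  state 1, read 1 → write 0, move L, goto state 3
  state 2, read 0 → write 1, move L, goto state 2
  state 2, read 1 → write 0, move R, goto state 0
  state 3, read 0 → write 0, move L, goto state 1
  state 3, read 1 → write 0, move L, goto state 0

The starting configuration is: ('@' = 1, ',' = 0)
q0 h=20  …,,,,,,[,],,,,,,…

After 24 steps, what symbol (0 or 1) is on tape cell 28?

0

0) q0 h=20  …,,,,,,[,],,,,,,…
1) q1 h=21  …,,,,,@[,],,,,,,…
2) q0 h=20  …,,,,,,[@]@,,,,,…
3) q0 h=21  …,,,,,,[@],,,,,,…
4) q0 h=22  …,,,,,,[,],,,,,,…
5) q1 h=23  …,,,,,@[,],,,,,,…
6) q0 h=22  …,,,,,,[@]@,,,,,…
7) q0 h=23  …,,,,,,[@],,,,,,…
8) q0 h=24  …,,,,,,[,],,,,,,…
9) q1 h=25  …,,,,,@[,],,,,,,…
10) q0 h=24  …,,,,,,[@]@,,,,,…
11) q0 h=25  …,,,,,,[@],,,,,,…
12) q0 h=26  …,,,,,,[,],,,,,,…
13) q1 h=27  …,,,,,@[,],,,,,,…
14) q0 h=26  …,,,,,,[@]@,,,,,…
15) q0 h=27  …,,,,,,[@],,,,,,…
16) q0 h=28  …,,,,,,[,],,,,,,…
17) q1 h=29  …,,,,,@[,],,,,,,…
18) q0 h=28  …,,,,,,[@]@,,,,,…
19) q0 h=29  …,,,,,,[@],,,,,,…
20) q0 h=30  …,,,,,,[,],,,,,,…
21) q1 h=31  …,,,,,@[,],,,,,,…
22) q0 h=30  …,,,,,,[@]@,,,,,…
23) q0 h=31  …,,,,,,[@],,,,,,…
24) q0 h=32  …,,,,,,[,],,,,,,…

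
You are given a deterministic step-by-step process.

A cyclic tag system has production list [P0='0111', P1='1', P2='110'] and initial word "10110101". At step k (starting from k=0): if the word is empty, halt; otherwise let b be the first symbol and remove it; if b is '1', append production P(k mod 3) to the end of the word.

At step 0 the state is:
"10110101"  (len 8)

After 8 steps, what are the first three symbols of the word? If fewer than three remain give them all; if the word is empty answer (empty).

011

t=0: "10110101"  (len 8)
t=1: "01101010111"  (len 11)
t=2: "1101010111"  (len 10)
t=3: "101010111110"  (len 12)
t=4: "010101111100111"  (len 15)
t=5: "10101111100111"  (len 14)
t=6: "0101111100111110"  (len 16)
t=7: "101111100111110"  (len 15)
t=8: "011111001111101"  (len 15)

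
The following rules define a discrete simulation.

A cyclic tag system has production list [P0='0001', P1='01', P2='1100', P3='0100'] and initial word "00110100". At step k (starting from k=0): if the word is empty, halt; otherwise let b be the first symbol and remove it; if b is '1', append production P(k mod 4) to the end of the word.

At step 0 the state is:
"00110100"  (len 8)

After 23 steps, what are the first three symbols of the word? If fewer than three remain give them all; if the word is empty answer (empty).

gen 0: "00110100"  (len 8)
gen 1: "0110100"  (len 7)
gen 2: "110100"  (len 6)
gen 3: "101001100"  (len 9)
gen 4: "010011000100"  (len 12)
gen 5: "10011000100"  (len 11)
gen 6: "001100010001"  (len 12)
gen 7: "01100010001"  (len 11)
gen 8: "1100010001"  (len 10)
gen 9: "1000100010001"  (len 13)
gen 10: "00010001000101"  (len 14)
gen 11: "0010001000101"  (len 13)
gen 12: "010001000101"  (len 12)
gen 13: "10001000101"  (len 11)
gen 14: "000100010101"  (len 12)
gen 15: "00100010101"  (len 11)
gen 16: "0100010101"  (len 10)
gen 17: "100010101"  (len 9)
gen 18: "0001010101"  (len 10)
gen 19: "001010101"  (len 9)
gen 20: "01010101"  (len 8)
gen 21: "1010101"  (len 7)
gen 22: "01010101"  (len 8)
gen 23: "1010101"  (len 7)

101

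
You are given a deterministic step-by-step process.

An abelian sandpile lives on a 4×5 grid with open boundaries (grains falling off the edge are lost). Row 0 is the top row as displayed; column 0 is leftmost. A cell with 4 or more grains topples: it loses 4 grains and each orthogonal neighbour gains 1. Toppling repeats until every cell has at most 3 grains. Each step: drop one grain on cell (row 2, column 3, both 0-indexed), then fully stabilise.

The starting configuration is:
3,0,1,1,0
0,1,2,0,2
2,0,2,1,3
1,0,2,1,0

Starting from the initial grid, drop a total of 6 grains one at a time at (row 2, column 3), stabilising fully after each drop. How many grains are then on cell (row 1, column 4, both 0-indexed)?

t=0: 3,0,1,1,0
0,1,2,0,2
2,0,2,1,3
1,0,2,1,0
t=1: 3,0,1,1,0
0,1,2,0,2
2,0,2,2,3
1,0,2,1,0
t=2: 3,0,1,1,0
0,1,2,0,2
2,0,2,3,3
1,0,2,1,0
t=3: 3,0,1,1,0
0,1,2,1,3
2,0,3,1,0
1,0,2,2,1
t=4: 3,0,1,1,0
0,1,2,1,3
2,0,3,2,0
1,0,2,2,1
t=5: 3,0,1,1,0
0,1,2,1,3
2,0,3,3,0
1,0,2,2,1
t=6: 3,0,1,1,0
0,1,3,2,3
2,1,0,1,1
1,0,3,3,1

3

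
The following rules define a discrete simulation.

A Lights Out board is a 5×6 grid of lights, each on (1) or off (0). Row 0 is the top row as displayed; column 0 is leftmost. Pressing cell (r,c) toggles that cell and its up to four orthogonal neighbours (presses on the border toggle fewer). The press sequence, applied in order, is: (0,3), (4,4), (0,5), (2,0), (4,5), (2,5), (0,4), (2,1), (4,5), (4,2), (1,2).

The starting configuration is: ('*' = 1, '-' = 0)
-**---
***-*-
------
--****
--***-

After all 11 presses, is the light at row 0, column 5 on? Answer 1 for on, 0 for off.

t=0: -**---
***-*-
------
--****
--***-
t=1: -*-**-
*****-
------
--****
--***-
t=2: -*-**-
*****-
------
--**-*
--*--*
t=3: -*-*-*
******
------
--**-*
--*--*
t=4: -*-*-*
-*****
**----
*-**-*
--*--*
t=5: -*-*-*
-*****
**----
*-**--
--*-*-
t=6: -*-*-*
-****-
**--**
*-**-*
--*-*-
t=7: -*--*-
-***--
**--**
*-**-*
--*-*-
t=8: -*--*-
--**--
--*-**
****-*
--*-*-
t=9: -*--*-
--**--
--*-**
****--
--*--*
t=10: -*--*-
--**--
--*-**
**-*--
-*-*-*
t=11: -**-*-
-*----
----**
**-*--
-*-*-*

0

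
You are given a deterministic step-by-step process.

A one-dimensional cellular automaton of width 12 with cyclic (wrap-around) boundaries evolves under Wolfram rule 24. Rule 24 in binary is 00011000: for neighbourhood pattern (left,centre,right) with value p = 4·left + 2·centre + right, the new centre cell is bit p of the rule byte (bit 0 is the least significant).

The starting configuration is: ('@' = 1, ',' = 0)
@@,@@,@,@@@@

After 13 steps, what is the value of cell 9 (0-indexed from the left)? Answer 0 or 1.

0

step 0: @@,@@,@,@@@@
step 1: ,,,@,,,,@,,,
step 2: ,,,,@,,,,@,,
step 3: ,,,,,@,,,,@,
step 4: ,,,,,,@,,,,@
step 5: @,,,,,,@,,,,
step 6: ,@,,,,,,@,,,
step 7: ,,@,,,,,,@,,
step 8: ,,,@,,,,,,@,
step 9: ,,,,@,,,,,,@
step 10: @,,,,@,,,,,,
step 11: ,@,,,,@,,,,,
step 12: ,,@,,,,@,,,,
step 13: ,,,@,,,,@,,,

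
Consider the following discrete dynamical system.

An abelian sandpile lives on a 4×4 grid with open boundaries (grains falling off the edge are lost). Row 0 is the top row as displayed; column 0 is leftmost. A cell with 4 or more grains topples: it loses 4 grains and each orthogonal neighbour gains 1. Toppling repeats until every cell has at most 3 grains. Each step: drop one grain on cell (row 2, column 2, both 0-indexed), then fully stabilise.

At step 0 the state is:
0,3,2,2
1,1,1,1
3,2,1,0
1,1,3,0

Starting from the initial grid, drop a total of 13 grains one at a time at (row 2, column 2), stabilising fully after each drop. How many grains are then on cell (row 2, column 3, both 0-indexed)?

gen 0: 0,3,2,2
1,1,1,1
3,2,1,0
1,1,3,0
gen 1: 0,3,2,2
1,1,1,1
3,2,2,0
1,1,3,0
gen 2: 0,3,2,2
1,1,1,1
3,2,3,0
1,1,3,0
gen 3: 0,3,2,2
1,1,2,1
3,3,1,1
1,2,0,1
gen 4: 0,3,2,2
1,1,2,1
3,3,2,1
1,2,0,1
gen 5: 0,3,2,2
1,1,2,1
3,3,3,1
1,2,0,1
gen 6: 0,3,2,2
2,2,3,1
0,1,1,2
2,3,1,1
gen 7: 0,3,2,2
2,2,3,1
0,1,2,2
2,3,1,1
gen 8: 0,3,2,2
2,2,3,1
0,1,3,2
2,3,1,1
gen 9: 0,3,3,2
2,3,0,2
0,2,1,3
2,3,2,1
gen 10: 0,3,3,2
2,3,0,2
0,2,2,3
2,3,2,1
gen 11: 0,3,3,2
2,3,0,2
0,2,3,3
2,3,2,1
gen 12: 0,3,3,2
2,3,1,3
0,3,1,0
2,3,3,2
gen 13: 0,3,3,2
2,3,1,3
0,3,2,0
2,3,3,2

0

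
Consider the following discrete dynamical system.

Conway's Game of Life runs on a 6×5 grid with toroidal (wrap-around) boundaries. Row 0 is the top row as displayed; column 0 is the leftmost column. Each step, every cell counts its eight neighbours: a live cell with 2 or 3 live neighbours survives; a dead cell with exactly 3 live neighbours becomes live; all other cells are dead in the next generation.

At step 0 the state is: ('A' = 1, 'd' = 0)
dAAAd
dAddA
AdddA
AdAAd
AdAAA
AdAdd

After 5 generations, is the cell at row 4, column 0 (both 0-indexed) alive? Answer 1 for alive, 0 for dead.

[0] dAAAd
dAddA
AdddA
AdAAd
AdAAA
AdAdd
[1] dddAA
dAddA
ddAdd
ddAdd
Adddd
Adddd
[2] dddAA
AdAdA
dAAAd
dAddd
dAddd
Adddd
[3] dAdAd
Adddd
dddAA
AAddd
AAddd
AdddA
[4] dAddd
AdAAd
dAddA
dAAdd
ddddd
ddAdA
[5] AAddA
AdAAA
ddddA
AAAdd
dAAAd
ddddd

0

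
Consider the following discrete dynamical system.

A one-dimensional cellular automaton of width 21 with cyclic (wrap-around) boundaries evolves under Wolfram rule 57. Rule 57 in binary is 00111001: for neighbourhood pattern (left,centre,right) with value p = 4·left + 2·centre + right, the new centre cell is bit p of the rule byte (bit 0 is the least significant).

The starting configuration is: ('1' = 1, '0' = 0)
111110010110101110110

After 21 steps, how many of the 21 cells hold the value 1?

t=0: 111110010110101110110
t=1: 100001001101011001101
t=2: 011100101010110101011
t=3: 110010010101101010110
t=4: 101001001011010101101
t=5: 010100100110101011011
t=6: 101010010101010110110
t=7: 010101001010101101101
t=8: 101010100101011011010
t=9: 010101010010110110101
t=10: 101010101001101101010
t=11: 010101010101011010101
t=12: 101010101010110101010
t=13: 010101010101101010101
t=14: 101010101011010101010
t=15: 010101010110101010101
t=16: 101010101101010101010
t=17: 010101011010101010101
t=18: 101010110101010101010
t=19: 010101101010101010101
t=20: 101011010101010101010
t=21: 010110101010101010101

11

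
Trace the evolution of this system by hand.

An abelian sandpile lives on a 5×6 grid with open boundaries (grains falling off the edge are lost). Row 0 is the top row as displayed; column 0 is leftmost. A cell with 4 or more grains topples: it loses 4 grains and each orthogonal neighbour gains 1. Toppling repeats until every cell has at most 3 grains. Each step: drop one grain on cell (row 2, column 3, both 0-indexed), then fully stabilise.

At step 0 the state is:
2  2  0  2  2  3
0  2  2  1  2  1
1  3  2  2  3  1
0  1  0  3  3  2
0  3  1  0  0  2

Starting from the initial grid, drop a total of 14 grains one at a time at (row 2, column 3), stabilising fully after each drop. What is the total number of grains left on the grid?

gen 0: 2  2  0  2  2  3
0  2  2  1  2  1
1  3  2  2  3  1
0  1  0  3  3  2
0  3  1  0  0  2
gen 1: 2  2  0  2  2  3
0  2  2  1  2  1
1  3  2  3  3  1
0  1  0  3  3  2
0  3  1  0  0  2
gen 2: 2  2  0  2  2  3
0  2  2  2  3  1
1  3  3  2  1  2
0  1  1  1  1  3
0  3  1  1  1  2
gen 3: 2  2  0  2  2  3
0  2  2  2  3  1
1  3  3  3  1  2
0  1  1  1  1  3
0  3  1  1  1  2
gen 4: 2  2  0  2  2  3
0  3  3  3  3  1
2  0  1  1  2  2
0  2  2  2  1  3
0  3  1  1  1  2
gen 5: 2  2  0  2  2  3
0  3  3  3  3  1
2  0  1  2  2  2
0  2  2  2  1  3
0  3  1  1  1  2
gen 6: 2  2  0  2  2  3
0  3  3  3  3  1
2  0  1  3  2  2
0  2  2  2  1  3
0  3  1  1  1  2
gen 7: 2  3  1  3  3  3
1  0  1  2  1  2
2  1  3  2  0  3
0  2  2  3  2  3
0  3  1  1  1  2
gen 8: 2  3  1  3  3  3
1  0  1  2  1  2
2  1  3  3  0  3
0  2  2  3  2  3
0  3  1  1  1  2
gen 9: 2  3  1  3  3  3
1  0  2  3  1  2
2  2  1  2  1  3
0  3  0  1  3  3
0  3  2  2  1  2
gen 10: 2  3  1  3  3  3
1  0  2  3  1  2
2  2  1  3  1  3
0  3  0  1  3  3
0  3  2  2  1  2
gen 11: 2  3  2  1  1  0
1  0  3  1  3  3
2  2  2  1  2  3
0  3  0  2  3  3
0  3  2  2  1  2
gen 12: 2  3  2  1  1  0
1  0  3  1  3  3
2  2  2  2  2  3
0  3  0  2  3  3
0  3  2  2  1  2
gen 13: 2  3  2  1  1  0
1  0  3  1  3  3
2  2  2  3  2  3
0  3  0  2  3  3
0  3  2  2  1  2
gen 14: 2  3  2  1  1  0
1  0  3  2  3  3
2  2  3  0  3  3
0  3  0  3  3  3
0  3  2  2  1  2

56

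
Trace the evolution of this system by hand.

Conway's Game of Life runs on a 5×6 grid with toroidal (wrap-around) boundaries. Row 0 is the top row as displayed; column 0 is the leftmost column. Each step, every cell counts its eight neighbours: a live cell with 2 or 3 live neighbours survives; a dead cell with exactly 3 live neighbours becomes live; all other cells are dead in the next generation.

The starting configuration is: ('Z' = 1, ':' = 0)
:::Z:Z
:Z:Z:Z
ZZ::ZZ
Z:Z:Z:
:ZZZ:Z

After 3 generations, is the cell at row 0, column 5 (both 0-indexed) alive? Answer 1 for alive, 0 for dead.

1

step 0: :::Z:Z
:Z:Z:Z
ZZ::ZZ
Z:Z:Z:
:ZZZ:Z
step 1: :Z:Z:Z
:Z:Z::
::::::
::::::
:Z:::Z
step 2: :Z::::
Z:::Z:
::::::
::::::
::Z:Z:
step 3: :Z:Z:Z
::::::
::::::
::::::
::::::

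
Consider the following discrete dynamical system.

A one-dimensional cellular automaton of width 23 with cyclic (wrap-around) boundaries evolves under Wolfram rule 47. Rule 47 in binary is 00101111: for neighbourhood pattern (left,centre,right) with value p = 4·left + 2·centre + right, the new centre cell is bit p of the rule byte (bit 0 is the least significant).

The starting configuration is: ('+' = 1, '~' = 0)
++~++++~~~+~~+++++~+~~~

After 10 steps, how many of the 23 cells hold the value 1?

13

[0] ++~++++~~~+~~+++++~+~~~
[1] +~++~~~~+++~++~~~~++~++
[2] ~++~~++++~~++~~++++~++~
[3] ++~~++~~~~++~~++~~~++~~
[4] +~~++~~++++~~++~~+++~~+
[5] ~~++~~++~~~~++~~++~~~++
[6] ~++~~++~~++++~~++~~+++~
[7] ++~~++~~++~~~~++~~++~~~
[8] +~~++~~++~~++++~~++~~++
[9] ~~++~~++~~++~~~~++~~++~
[10] +++~~++~~++~~++++~~++~~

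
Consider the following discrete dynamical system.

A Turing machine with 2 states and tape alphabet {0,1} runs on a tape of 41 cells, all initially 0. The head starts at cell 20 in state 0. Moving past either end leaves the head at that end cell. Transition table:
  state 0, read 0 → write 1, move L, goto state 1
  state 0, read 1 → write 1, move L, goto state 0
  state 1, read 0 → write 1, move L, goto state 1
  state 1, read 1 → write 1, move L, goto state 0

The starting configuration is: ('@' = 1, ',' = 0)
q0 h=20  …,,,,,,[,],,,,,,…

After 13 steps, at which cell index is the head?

t=0: q0 h=20  …,,,,,,[,],,,,,,…
t=1: q1 h=19  …,,,,,,[,]@,,,,,…
t=2: q1 h=18  …,,,,,,[,]@@,,,,…
t=3: q1 h=17  …,,,,,,[,]@@@,,,…
t=4: q1 h=16  …,,,,,,[,]@@@@,,…
t=5: q1 h=15  …,,,,,,[,]@@@@@,…
t=6: q1 h=14  …,,,,,,[,]@@@@@@…
t=7: q1 h=13  …,,,,,,[,]@@@@@@…
t=8: q1 h=12  …,,,,,,[,]@@@@@@…
t=9: q1 h=11  …,,,,,,[,]@@@@@@…
t=10: q1 h=10  …,,,,,,[,]@@@@@@…
t=11: q1 h= 9  …,,,,,,[,]@@@@@@…
t=12: q1 h= 8  …,,,,,,[,]@@@@@@…
t=13: q1 h= 7  …,,,,,,[,]@@@@@@…

7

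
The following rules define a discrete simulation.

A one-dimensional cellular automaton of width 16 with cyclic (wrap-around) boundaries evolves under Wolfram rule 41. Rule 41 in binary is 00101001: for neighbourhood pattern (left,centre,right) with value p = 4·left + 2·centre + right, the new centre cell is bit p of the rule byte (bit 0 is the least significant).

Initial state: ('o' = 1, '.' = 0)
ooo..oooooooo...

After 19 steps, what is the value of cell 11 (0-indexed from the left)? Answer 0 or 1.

t=0: ooo..oooooooo...
t=1: o....o........o.
t=2: ..oo...oooooo..o
t=3: ..o..o.o........
t=4: o.....o..ooooooo
t=5: ..ooo....o......
t=6: o.o...oo...ooooo
t=7: .o..o.o..o.o....
t=8: .....o....o..ooo
t=9: .ooo...oo....o..
t=10: .o...o.o..oo...o
t=11: o..o..o...o..o..
t=12: ........o.......
t=13: ooooooo...oooooo
t=14: ........o.o.....
t=15: ooooooo..o..oooo
t=16: ............o...
t=17: ooooooooooo...oo
t=18: ............o.o.
t=19: ooooooooooo..o..

0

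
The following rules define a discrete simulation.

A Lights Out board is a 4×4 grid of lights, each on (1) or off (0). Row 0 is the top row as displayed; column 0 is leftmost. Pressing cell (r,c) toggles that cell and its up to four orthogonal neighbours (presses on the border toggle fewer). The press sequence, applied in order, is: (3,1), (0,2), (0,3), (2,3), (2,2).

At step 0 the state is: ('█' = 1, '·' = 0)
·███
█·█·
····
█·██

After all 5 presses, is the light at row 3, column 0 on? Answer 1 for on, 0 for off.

gen 0: ·███
█·█·
····
█·██
gen 1: ·███
█·█·
·█··
·█·█
gen 2: ····
█···
·█··
·█·█
gen 3: ··██
█··█
·█··
·█·█
gen 4: ··██
█···
·███
·█··
gen 5: ··██
█·█·
····
·██·

0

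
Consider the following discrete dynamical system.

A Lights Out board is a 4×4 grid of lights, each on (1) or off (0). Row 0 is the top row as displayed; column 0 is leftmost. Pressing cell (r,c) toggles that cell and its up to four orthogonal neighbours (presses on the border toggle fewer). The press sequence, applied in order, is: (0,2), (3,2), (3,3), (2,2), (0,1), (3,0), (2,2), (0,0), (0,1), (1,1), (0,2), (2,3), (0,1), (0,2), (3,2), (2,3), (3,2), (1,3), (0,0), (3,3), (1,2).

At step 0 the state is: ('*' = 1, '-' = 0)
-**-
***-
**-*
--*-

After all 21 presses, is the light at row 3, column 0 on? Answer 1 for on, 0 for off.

1

[0] -**-
***-
**-*
--*-
[1] ---*
**--
**-*
--*-
[2] ---*
**--
****
-*-*
[3] ---*
**--
***-
-**-
[4] ---*
***-
*--*
-*--
[5] ****
*-*-
*--*
-*--
[6] ****
*-*-
---*
*---
[7] ****
*---
-**-
*-*-
[8] --**
----
-**-
*-*-
[9] **-*
-*--
-**-
*-*-
[10] *--*
*-*-
--*-
*-*-
[11] ***-
*---
--*-
*-*-
[12] ***-
*--*
---*
*-**
[13] ----
**-*
---*
*-**
[14] -***
****
---*
*-**
[15] -***
****
--**
**--
[16] -***
***-
----
**-*
[17] -***
***-
--*-
*-*-
[18] -**-
**-*
--**
*-*-
[19] *-*-
-*-*
--**
*-*-
[20] *-*-
-*-*
--*-
*--*
[21] *---
--*-
----
*--*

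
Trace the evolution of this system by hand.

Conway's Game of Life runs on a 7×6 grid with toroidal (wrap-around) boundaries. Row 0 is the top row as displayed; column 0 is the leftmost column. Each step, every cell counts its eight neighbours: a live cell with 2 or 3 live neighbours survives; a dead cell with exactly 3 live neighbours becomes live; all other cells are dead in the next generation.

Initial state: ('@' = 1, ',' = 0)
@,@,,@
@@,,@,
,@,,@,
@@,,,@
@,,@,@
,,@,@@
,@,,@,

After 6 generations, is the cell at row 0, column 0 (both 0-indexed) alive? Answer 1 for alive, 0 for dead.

1

t=0: @,@,,@
@@,,@,
,@,,@,
@@,,,@
@,,@,@
,,@,@@
,@,,@,
t=1: ,,@@@,
,,@@@,
,,@,@,
,@@,,,
,,@@,,
,@@,,,
,@@,@,
t=2: ,,,,,@
,@,,,@
,,,,@,
,@,,,,
,,,@,,
,,,,,,
,,,,@,
t=3: @,,,@@
@,,,@@
@,,,,,
,,,,,,
,,,,,,
,,,,,,
,,,,,,
t=4: @,,,@,
,@,,@,
@,,,,,
,,,,,,
,,,,,,
,,,,,,
,,,,,@
t=5: @,,,@,
@@,,,,
,,,,,,
,,,,,,
,,,,,,
,,,,,,
,,,,,@
t=6: @@,,,,
@@,,,@
,,,,,,
,,,,,,
,,,,,,
,,,,,,
,,,,,@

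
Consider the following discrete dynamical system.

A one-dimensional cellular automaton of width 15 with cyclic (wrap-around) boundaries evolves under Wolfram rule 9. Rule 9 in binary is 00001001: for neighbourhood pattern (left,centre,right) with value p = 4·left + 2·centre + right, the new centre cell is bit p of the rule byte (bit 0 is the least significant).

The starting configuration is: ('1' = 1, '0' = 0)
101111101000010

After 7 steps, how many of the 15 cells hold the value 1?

step 0: 101111101000010
step 1: 001000000011000
step 2: 100011111010011
step 3: 001010000000010
step 4: 100000111111000
step 5: 001110100000010
step 6: 101000001111000
step 7: 000011101000010

5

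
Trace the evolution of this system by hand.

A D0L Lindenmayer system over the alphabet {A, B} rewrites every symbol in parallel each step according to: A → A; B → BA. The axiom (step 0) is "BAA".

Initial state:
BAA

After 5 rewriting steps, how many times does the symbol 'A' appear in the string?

7

t=0: BAA
t=1: BAAA
t=2: BAAAA
t=3: BAAAAA
t=4: BAAAAAA
t=5: BAAAAAAA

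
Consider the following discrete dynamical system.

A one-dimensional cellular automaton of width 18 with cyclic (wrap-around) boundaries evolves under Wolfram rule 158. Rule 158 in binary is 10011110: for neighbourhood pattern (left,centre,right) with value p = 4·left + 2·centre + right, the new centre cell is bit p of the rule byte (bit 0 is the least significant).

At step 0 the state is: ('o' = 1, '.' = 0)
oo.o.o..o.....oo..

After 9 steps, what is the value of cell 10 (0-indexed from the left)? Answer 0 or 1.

0

0) oo.o.o..o.....oo..
1) o..o.ooooo...oo.oo
2) .ooo.oooo.o.oo..oo
3) .oo..ooo..o.o.ooo.
4) oo.oooo.ooo.o.oo.o
5) o..ooo..oo..o.o..o
6) .oooo.ooo.ooo.oooo
7) .ooo..oo..oo..ooo.
8) ooo.ooo.ooo.oooo.o
9) oo..oo..oo..ooo..o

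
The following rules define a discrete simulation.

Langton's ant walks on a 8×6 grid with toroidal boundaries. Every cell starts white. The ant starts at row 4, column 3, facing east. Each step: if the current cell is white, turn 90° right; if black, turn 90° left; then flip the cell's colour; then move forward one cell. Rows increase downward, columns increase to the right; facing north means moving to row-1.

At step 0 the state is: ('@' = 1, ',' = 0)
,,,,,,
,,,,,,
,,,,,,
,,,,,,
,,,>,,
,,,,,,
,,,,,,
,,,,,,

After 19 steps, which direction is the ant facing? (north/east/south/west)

north

[0] ,,,,,,
,,,,,,
,,,,,,
,,,,,,
,,,>,,
,,,,,,
,,,,,,
,,,,,,
[1] ,,,,,,
,,,,,,
,,,,,,
,,,,,,
,,,@,,
,,,v,,
,,,,,,
,,,,,,
[2] ,,,,,,
,,,,,,
,,,,,,
,,,,,,
,,,@,,
,,<@,,
,,,,,,
,,,,,,
[3] ,,,,,,
,,,,,,
,,,,,,
,,,,,,
,,^@,,
,,@@,,
,,,,,,
,,,,,,
[4] ,,,,,,
,,,,,,
,,,,,,
,,,,,,
,,@>,,
,,@@,,
,,,,,,
,,,,,,
[5] ,,,,,,
,,,,,,
,,,,,,
,,,^,,
,,@,,,
,,@@,,
,,,,,,
,,,,,,
[6] ,,,,,,
,,,,,,
,,,,,,
,,,@>,
,,@,,,
,,@@,,
,,,,,,
,,,,,,
[7] ,,,,,,
,,,,,,
,,,,,,
,,,@@,
,,@,v,
,,@@,,
,,,,,,
,,,,,,
[8] ,,,,,,
,,,,,,
,,,,,,
,,,@@,
,,@<@,
,,@@,,
,,,,,,
,,,,,,
[9] ,,,,,,
,,,,,,
,,,,,,
,,,^@,
,,@@@,
,,@@,,
,,,,,,
,,,,,,
[10] ,,,,,,
,,,,,,
,,,,,,
,,<,@,
,,@@@,
,,@@,,
,,,,,,
,,,,,,
[11] ,,,,,,
,,,,,,
,,^,,,
,,@,@,
,,@@@,
,,@@,,
,,,,,,
,,,,,,
[12] ,,,,,,
,,,,,,
,,@>,,
,,@,@,
,,@@@,
,,@@,,
,,,,,,
,,,,,,
[13] ,,,,,,
,,,,,,
,,@@,,
,,@v@,
,,@@@,
,,@@,,
,,,,,,
,,,,,,
[14] ,,,,,,
,,,,,,
,,@@,,
,,<@@,
,,@@@,
,,@@,,
,,,,,,
,,,,,,
[15] ,,,,,,
,,,,,,
,,@@,,
,,,@@,
,,v@@,
,,@@,,
,,,,,,
,,,,,,
[16] ,,,,,,
,,,,,,
,,@@,,
,,,@@,
,,,>@,
,,@@,,
,,,,,,
,,,,,,
[17] ,,,,,,
,,,,,,
,,@@,,
,,,^@,
,,,,@,
,,@@,,
,,,,,,
,,,,,,
[18] ,,,,,,
,,,,,,
,,@@,,
,,<,@,
,,,,@,
,,@@,,
,,,,,,
,,,,,,
[19] ,,,,,,
,,,,,,
,,^@,,
,,@,@,
,,,,@,
,,@@,,
,,,,,,
,,,,,,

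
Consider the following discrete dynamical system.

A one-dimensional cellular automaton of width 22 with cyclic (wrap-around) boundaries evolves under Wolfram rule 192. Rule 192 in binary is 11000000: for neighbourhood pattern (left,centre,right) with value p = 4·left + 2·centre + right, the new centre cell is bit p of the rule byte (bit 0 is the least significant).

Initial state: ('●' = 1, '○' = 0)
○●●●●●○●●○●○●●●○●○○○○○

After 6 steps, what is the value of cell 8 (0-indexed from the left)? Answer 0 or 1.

0

0) ○●●●●●○●●○●○●●●○●○○○○○
1) ○○●●●●○○●○○○○●●○○○○○○○
2) ○○○●●●○○○○○○○○●○○○○○○○
3) ○○○○●●○○○○○○○○○○○○○○○○
4) ○○○○○●○○○○○○○○○○○○○○○○
5) ○○○○○○○○○○○○○○○○○○○○○○
6) ○○○○○○○○○○○○○○○○○○○○○○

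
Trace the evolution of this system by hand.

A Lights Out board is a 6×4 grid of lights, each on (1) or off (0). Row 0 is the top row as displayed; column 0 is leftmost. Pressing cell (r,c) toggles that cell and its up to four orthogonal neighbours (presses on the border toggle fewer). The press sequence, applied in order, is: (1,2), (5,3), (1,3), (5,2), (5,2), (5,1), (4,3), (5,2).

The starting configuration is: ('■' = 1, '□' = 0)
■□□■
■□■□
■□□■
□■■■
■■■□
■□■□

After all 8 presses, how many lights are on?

t=0: ■□□■
■□■□
■□□■
□■■■
■■■□
■□■□
t=1: ■□■■
■■□■
■□■■
□■■■
■■■□
■□■□
t=2: ■□■■
■■□■
■□■■
□■■■
■■■■
■□□■
t=3: ■□■□
■■■□
■□■□
□■■■
■■■■
■□□■
t=4: ■□■□
■■■□
■□■□
□■■■
■■□■
■■■□
t=5: ■□■□
■■■□
■□■□
□■■■
■■■■
■□□■
t=6: ■□■□
■■■□
■□■□
□■■■
■□■■
□■■■
t=7: ■□■□
■■■□
■□■□
□■■□
■□□□
□■■□
t=8: ■□■□
■■■□
■□■□
□■■□
■□■□
□□□■

12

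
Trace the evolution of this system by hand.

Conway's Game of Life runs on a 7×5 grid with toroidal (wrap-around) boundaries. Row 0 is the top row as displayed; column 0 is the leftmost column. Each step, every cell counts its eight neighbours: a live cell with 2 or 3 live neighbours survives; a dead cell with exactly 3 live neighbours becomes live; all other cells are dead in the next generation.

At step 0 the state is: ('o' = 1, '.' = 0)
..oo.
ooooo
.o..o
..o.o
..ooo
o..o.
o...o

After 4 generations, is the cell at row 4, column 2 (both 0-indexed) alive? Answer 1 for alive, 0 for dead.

k=0  ..oo.
ooooo
.o..o
..o.o
..ooo
o..o.
o...o
k=1  .....
.....
.....
.oo.o
ooo..
ooo..
ooo..
k=2  .o...
.....
.....
..oo.
....o
...oo
o.o..
k=3  .o...
.....
.....
...o.
..o.o
o..oo
ooooo
k=4  .o.oo
.....
.....
...o.
o.o..
.....
.....

1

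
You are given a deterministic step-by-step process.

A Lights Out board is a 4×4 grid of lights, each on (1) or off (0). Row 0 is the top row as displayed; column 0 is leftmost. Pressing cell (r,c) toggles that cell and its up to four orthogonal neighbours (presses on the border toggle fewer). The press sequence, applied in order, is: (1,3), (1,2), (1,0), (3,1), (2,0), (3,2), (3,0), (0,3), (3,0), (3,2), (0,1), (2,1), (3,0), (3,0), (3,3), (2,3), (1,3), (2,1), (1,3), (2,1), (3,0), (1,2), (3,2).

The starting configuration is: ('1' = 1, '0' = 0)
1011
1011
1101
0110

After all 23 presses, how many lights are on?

[0] 1011
1011
1101
0110
[1] 1010
1000
1100
0110
[2] 1000
1111
1110
0110
[3] 0000
0011
0110
0110
[4] 0000
0011
0010
1000
[5] 0000
1011
1110
0000
[6] 0000
1011
1100
0111
[7] 0000
1011
0100
1011
[8] 0011
1010
0100
1011
[9] 0011
1010
1100
0111
[10] 0011
1010
1110
0000
[11] 1101
1110
1110
0000
[12] 1101
1010
0000
0100
[13] 1101
1010
1000
1000
[14] 1101
1010
0000
0100
[15] 1101
1010
0001
0111
[16] 1101
1011
0010
0110
[17] 1100
1000
0011
0110
[18] 1100
1100
1101
0010
[19] 1101
1111
1100
0010
[20] 1101
1011
0010
0110
[21] 1101
1011
1010
1010
[22] 1111
1100
1000
1010
[23] 1111
1100
1010
1101

11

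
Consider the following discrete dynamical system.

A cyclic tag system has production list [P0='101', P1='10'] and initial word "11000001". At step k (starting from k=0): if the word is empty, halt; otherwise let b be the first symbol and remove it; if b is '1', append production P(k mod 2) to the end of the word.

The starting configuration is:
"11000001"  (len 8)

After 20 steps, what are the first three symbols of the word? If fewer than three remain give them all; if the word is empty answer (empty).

110

step 0: "11000001"  (len 8)
step 1: "1000001101"  (len 10)
step 2: "00000110110"  (len 11)
step 3: "0000110110"  (len 10)
step 4: "000110110"  (len 9)
step 5: "00110110"  (len 8)
step 6: "0110110"  (len 7)
step 7: "110110"  (len 6)
step 8: "1011010"  (len 7)
step 9: "011010101"  (len 9)
step 10: "11010101"  (len 8)
step 11: "1010101101"  (len 10)
step 12: "01010110110"  (len 11)
step 13: "1010110110"  (len 10)
step 14: "01011011010"  (len 11)
step 15: "1011011010"  (len 10)
step 16: "01101101010"  (len 11)
step 17: "1101101010"  (len 10)
step 18: "10110101010"  (len 11)
step 19: "0110101010101"  (len 13)
step 20: "110101010101"  (len 12)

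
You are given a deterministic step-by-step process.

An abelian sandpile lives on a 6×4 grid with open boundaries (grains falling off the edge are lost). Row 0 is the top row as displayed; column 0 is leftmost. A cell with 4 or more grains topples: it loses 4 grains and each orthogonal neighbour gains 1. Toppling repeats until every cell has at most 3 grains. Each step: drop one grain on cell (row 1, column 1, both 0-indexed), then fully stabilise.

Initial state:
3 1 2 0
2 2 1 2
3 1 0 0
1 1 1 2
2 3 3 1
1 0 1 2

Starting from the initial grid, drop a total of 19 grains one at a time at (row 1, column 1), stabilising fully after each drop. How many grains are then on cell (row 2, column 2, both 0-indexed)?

k=0  3 1 2 0
2 2 1 2
3 1 0 0
1 1 1 2
2 3 3 1
1 0 1 2
k=1  3 1 2 0
2 3 1 2
3 1 0 0
1 1 1 2
2 3 3 1
1 0 1 2
k=2  3 2 2 0
3 0 2 2
3 2 0 0
1 1 1 2
2 3 3 1
1 0 1 2
k=3  3 2 2 0
3 1 2 2
3 2 0 0
1 1 1 2
2 3 3 1
1 0 1 2
k=4  3 2 2 0
3 2 2 2
3 2 0 0
1 1 1 2
2 3 3 1
1 0 1 2
k=5  3 2 2 0
3 3 2 2
3 2 0 0
1 1 1 2
2 3 3 1
1 0 1 2
k=6  1 0 3 0
2 3 3 2
1 0 1 0
2 2 1 2
2 3 3 1
1 0 1 2
k=7  1 2 0 1
3 1 1 3
1 1 2 0
2 2 1 2
2 3 3 1
1 0 1 2
k=8  1 2 0 1
3 2 1 3
1 1 2 0
2 2 1 2
2 3 3 1
1 0 1 2
k=9  1 2 0 1
3 3 1 3
1 1 2 0
2 2 1 2
2 3 3 1
1 0 1 2
k=10  2 3 0 1
0 1 2 3
2 2 2 0
2 2 1 2
2 3 3 1
1 0 1 2
k=11  2 3 0 1
0 2 2 3
2 2 2 0
2 2 1 2
2 3 3 1
1 0 1 2
k=12  2 3 0 1
0 3 2 3
2 2 2 0
2 2 1 2
2 3 3 1
1 0 1 2
k=13  3 0 1 1
1 1 3 3
2 3 2 0
2 2 1 2
2 3 3 1
1 0 1 2
k=14  3 0 1 1
1 2 3 3
2 3 2 0
2 2 1 2
2 3 3 1
1 0 1 2
k=15  3 0 1 1
1 3 3 3
2 3 2 0
2 2 1 2
2 3 3 1
1 0 1 2
k=16  3 1 2 2
2 2 2 0
3 1 0 2
2 3 2 2
2 3 3 1
1 0 1 2
k=17  3 1 2 2
2 3 2 0
3 1 0 2
2 3 2 2
2 3 3 1
1 0 1 2
k=18  3 2 2 2
3 0 3 0
3 2 0 2
2 3 2 2
2 3 3 1
1 0 1 2
k=19  3 2 2 2
3 1 3 0
3 2 0 2
2 3 2 2
2 3 3 1
1 0 1 2

0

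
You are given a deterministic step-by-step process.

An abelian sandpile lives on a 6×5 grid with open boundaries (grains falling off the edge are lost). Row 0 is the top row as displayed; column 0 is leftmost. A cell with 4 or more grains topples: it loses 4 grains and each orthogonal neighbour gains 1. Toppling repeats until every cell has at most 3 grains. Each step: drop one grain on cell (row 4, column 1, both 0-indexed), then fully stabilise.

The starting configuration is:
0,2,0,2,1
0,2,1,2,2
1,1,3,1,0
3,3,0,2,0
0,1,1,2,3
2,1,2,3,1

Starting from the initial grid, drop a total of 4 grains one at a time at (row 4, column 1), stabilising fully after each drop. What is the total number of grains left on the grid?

[0] 0,2,0,2,1
0,2,1,2,2
1,1,3,1,0
3,3,0,2,0
0,1,1,2,3
2,1,2,3,1
[1] 0,2,0,2,1
0,2,1,2,2
1,1,3,1,0
3,3,0,2,0
0,2,1,2,3
2,1,2,3,1
[2] 0,2,0,2,1
0,2,1,2,2
1,1,3,1,0
3,3,0,2,0
0,3,1,2,3
2,1,2,3,1
[3] 0,2,0,2,1
0,2,1,2,2
2,2,3,1,0
0,1,1,2,0
2,1,2,2,3
2,2,2,3,1
[4] 0,2,0,2,1
0,2,1,2,2
2,2,3,1,0
0,1,1,2,0
2,2,2,2,3
2,2,2,3,1

45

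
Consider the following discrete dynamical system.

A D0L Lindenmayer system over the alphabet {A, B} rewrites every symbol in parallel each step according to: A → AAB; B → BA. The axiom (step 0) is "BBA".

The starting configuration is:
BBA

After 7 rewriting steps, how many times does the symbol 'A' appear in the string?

gen 0: BBA
gen 1: BABAAAB
gen 2: BAAABBAAABAABAABBA
gen 3: BAAABAABAABBABAAABAABAABBAAABAABBAAABAABBABAAAB
gen 4: BAAABAABAABBAAABAABBAAABAABBABAAABBAAABAABAABBAAABAABBAAAB…AABAABAABBAAABAABBABAAABAABAABBAAABAABBABAAABBAAABAABAABBA  (len 123)
gen 5: BAAABAABAABBAAABAABBAAABAABBABAAABAABAABBAAABAABBABAAABAAB…BAABBABAAABBAAABAABAABBABAAABAABAABBAAABAABBAAABAABBABAAAB  (len 322)
gen 6: BAAABAABAABBAAABAABBAAABAABBABAAABAABAABBAAABAABBABAAABAAB…AABAABAABBAAABAABBABAAABAABAABBAAABAABBABAAABBAAABAABAABBA  (len 843)
gen 7: BAAABAABAABBAAABAABBAAABAABBABAAABAABAABBAAABAABBABAAABAAB…BAABBABAAABBAAABAABAABBABAAABAABAABBAAABAABBAAABAABBABAAAB  (len 2207)

1364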